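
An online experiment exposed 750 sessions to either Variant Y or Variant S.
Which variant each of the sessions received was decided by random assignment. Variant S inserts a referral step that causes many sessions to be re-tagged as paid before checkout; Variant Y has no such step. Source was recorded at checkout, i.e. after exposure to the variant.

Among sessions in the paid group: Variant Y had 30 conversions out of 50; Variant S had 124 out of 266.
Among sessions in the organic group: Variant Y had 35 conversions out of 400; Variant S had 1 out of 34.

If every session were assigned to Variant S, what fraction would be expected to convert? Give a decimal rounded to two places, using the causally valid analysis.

The distribution of traffic source is itself part of what the variant does — it is an intermediate outcome. Holding it fixed would remove that part of the effect; the total effect is the pooled difference.
So P(outcome | do(Variant S)) is just the pooled rate for Variant S: 125/300 = 0.417.

0.42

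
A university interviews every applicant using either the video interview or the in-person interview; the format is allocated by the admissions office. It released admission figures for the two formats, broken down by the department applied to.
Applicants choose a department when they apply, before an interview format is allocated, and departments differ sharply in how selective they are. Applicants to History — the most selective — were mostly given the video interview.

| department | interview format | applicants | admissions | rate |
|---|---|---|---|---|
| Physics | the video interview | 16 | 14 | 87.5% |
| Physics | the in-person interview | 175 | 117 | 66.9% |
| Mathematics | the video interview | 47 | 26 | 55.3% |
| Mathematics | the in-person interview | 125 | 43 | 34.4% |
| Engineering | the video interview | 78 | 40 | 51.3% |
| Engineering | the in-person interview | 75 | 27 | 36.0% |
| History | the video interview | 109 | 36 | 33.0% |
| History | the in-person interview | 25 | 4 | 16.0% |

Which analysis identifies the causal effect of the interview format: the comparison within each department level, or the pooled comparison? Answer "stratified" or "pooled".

Department differs across interview formats for reasons unrelated to any effect of the interview format itself, and it separately predicts the outcome — a classic confounder. We must compare within department levels.
Within each level — Physics: 87.5% vs 66.9%; Mathematics: 55.3% vs 34.4%; Engineering: 51.3% vs 36.0%; History: 33.0% vs 16.0% — the video interview is higher every time.

stratified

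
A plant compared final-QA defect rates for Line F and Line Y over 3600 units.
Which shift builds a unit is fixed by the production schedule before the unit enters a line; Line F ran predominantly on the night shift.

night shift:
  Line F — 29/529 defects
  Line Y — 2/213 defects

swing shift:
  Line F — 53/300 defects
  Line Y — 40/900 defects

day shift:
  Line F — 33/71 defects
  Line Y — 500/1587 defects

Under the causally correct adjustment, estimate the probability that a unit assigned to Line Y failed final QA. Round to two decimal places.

The shift-specific comparison favours Line Y throughout, but the pooled figures favour Line F. The question is whether to condition on shift.
Shift differs across lines for reasons unrelated to any effect of the line itself, and it separately predicts the outcome — a classic confounder. We must compare within shift levels.
Standardising Line Y to the population shift mix: 0.206·2/213 + 0.333·40/900 + 0.461·500/1587 = 0.162.

0.16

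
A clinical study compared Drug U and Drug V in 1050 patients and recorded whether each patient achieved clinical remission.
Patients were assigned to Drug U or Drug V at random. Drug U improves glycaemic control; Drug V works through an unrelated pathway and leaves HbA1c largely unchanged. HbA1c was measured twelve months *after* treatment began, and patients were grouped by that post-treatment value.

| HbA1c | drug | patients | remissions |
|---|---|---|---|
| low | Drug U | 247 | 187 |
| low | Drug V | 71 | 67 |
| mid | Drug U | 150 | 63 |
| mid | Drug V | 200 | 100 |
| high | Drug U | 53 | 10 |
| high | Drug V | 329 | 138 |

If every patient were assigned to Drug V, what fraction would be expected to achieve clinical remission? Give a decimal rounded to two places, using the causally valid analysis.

0.51

Within every HbA1c level Drug V has the higher rate, yet pooled Drug U does — Simpson's reversal.
HbA1c here is a post-treatment variable shaped by the drug; conditioning on it would introduce bias rather than remove it. The overall comparison is the causal one.
So P(outcome | do(Drug V)) is just the pooled rate for Drug V: 305/600 = 0.508.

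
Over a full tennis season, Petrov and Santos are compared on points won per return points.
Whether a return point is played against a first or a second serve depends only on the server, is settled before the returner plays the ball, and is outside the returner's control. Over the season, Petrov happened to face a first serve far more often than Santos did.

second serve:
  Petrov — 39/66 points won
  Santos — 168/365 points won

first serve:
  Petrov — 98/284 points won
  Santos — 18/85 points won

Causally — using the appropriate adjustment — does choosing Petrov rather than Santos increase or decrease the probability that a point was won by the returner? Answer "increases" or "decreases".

increases

Petrov is higher inside every serve type stratum but Santos is higher in aggregate. Whether to stratify depends on how serve type relates to the player.
Serve type differs across players for reasons unrelated to any effect of the player itself, and it separately predicts the outcome — a classic confounder. We must compare within serve type levels.
Within each level — second serve: 59.1% vs 46.0%; first serve: 34.5% vs 21.2% — Petrov is higher every time.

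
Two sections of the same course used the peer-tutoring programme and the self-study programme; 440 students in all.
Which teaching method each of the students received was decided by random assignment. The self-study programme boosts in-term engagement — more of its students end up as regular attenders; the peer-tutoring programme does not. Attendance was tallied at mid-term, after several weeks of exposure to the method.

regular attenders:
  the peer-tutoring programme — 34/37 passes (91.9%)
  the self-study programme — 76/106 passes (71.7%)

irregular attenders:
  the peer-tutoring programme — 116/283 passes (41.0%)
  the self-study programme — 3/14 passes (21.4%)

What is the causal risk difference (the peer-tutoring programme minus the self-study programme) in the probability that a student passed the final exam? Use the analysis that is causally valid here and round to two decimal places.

the peer-tutoring programme is higher inside every mid-term attendance stratum but the self-study programme is higher in aggregate. Whether to stratify depends on how mid-term attendance relates to the teaching method.
Mid-term attendance is recorded after the teaching method and is itself shifted by it — it sits on the causal path from teaching method to outcome. Conditioning on a mediator would strip out part of the effect we want; the pooled comparison gives the total causal effect.
The causal difference is the pooled difference: 0.469 − 0.658 = -0.190.

-0.19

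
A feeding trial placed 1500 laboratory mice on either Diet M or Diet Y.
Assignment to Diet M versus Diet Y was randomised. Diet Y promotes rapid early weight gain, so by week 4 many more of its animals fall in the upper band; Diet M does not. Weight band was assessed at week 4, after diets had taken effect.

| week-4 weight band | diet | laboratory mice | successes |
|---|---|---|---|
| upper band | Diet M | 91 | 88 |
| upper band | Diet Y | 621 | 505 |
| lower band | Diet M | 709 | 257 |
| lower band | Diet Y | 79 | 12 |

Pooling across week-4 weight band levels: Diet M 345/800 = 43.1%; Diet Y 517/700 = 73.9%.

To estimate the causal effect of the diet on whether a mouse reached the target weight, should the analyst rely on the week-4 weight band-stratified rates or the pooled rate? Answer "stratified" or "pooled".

Diet M is higher inside every week-4 weight band stratum but Diet Y is higher in aggregate. Whether to stratify depends on how week-4 weight band relates to the diet.
Stratifying would compare diets among laboratory mice the diets themselves sorted into week-4 weight band groups — a form of selection on an intermediate. The unconditioned pooled rates give the total causal effect.
Pooled: Diet M 43.1% vs Diet Y 73.9%; Diet Y is higher overall.

pooled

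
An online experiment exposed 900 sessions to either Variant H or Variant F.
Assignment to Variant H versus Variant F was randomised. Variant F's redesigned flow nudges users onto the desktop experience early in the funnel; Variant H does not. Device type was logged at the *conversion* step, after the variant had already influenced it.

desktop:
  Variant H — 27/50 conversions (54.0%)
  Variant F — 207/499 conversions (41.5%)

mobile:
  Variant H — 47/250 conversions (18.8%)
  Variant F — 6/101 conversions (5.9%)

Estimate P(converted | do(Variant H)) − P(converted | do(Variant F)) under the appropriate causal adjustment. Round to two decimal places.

-0.11

Because the variant influences device type, device type is a post-treatment mediator, not a confounder. Stratifying on it would bias the estimate; the causal effect is the crude pooled difference.
The causal difference is the pooled difference: 0.247 − 0.355 = -0.108.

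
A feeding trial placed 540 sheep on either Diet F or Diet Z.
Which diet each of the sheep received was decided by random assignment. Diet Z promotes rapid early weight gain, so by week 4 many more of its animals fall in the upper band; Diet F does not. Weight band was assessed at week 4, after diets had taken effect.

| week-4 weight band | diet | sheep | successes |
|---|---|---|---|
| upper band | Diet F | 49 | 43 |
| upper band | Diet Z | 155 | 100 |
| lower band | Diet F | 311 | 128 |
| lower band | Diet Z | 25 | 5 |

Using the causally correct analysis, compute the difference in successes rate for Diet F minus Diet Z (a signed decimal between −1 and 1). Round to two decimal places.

-0.11

Diet F is higher inside every week-4 weight band stratum but Diet Z is higher in aggregate. Whether to stratify depends on how week-4 weight band relates to the diet.
Stratifying would compare diets among sheep the diets themselves sorted into week-4 weight band groups — a form of selection on an intermediate. The unconditioned pooled rates give the total causal effect.
The causal difference is the pooled difference: 0.475 − 0.583 = -0.108.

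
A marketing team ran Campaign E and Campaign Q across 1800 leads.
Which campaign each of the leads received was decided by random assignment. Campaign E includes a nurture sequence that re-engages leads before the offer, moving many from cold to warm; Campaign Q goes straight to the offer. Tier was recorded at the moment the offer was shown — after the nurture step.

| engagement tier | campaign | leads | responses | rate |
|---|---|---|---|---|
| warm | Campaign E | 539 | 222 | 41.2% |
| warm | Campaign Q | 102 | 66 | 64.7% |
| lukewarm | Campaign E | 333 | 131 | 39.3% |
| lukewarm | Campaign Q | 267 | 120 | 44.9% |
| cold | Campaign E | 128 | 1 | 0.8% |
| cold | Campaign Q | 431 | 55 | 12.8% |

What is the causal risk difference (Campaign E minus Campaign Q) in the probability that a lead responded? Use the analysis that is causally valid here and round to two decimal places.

+0.05

The engagement tier-specific comparison favours Campaign Q throughout, but the pooled figures favour Campaign E. The question is whether to condition on engagement tier.
Engagement tier is downstream of the campaign. One should not condition on a consequence of treatment, so the overall rates are the right comparison.
The causal difference is the pooled difference: 0.354 − 0.301 = +0.053.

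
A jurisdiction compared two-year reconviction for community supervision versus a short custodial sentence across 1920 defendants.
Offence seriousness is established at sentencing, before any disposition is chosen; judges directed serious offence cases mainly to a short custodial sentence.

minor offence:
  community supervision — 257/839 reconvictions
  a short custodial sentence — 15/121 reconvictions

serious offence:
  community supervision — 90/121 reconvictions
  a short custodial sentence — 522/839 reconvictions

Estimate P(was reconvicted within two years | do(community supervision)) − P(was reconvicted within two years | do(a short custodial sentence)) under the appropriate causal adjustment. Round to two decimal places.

+0.15

Within every offence seriousness level a short custodial sentence has the lower rate, yet pooled community supervision does — Simpson's reversal.
Here offence seriousness is a common cause — it drives both which disposition a case falls under and the outcome. The crude comparison mixes populations; the stratum-specific rates are the causally relevant ones.
Adjusting over the population distribution of offence seriousness: 0.500·(0.306−0.124) + 0.500·(0.744−0.622) = +0.152.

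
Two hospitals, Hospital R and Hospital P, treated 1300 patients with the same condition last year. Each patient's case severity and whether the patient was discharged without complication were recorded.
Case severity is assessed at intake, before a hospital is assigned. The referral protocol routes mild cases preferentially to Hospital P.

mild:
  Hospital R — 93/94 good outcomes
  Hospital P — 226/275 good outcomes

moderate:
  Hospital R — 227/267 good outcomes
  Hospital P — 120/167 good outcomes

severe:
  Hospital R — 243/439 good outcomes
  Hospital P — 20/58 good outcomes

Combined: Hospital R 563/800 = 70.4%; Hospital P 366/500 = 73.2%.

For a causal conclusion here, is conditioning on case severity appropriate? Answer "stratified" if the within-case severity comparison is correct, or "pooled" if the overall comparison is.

stratified

Here case severity is a common cause — it drives both which hospital a case falls under and the outcome. The crude comparison mixes populations; the stratum-specific rates are the causally relevant ones.
Within each level — mild: 98.9% vs 82.2%; moderate: 85.0% vs 71.9%; severe: 55.4% vs 34.5% — Hospital R is higher every time.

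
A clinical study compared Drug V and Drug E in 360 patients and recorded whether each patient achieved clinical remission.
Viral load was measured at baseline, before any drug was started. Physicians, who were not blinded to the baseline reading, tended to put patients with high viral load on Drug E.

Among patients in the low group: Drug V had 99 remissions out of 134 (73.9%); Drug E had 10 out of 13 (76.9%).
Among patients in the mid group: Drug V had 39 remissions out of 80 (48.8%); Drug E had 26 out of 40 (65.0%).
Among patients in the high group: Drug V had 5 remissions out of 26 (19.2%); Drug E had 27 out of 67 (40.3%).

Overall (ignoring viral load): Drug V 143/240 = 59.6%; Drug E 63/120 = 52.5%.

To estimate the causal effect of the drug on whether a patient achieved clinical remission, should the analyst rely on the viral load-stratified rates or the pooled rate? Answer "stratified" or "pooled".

Within every viral load level Drug E has the higher rate, yet pooled Drug V does — Simpson's reversal.
Viral load satisfies the back-door criterion: it is not a descendant of the drug, and it blocks the spurious path from drug to outcome. Adjusting for it (i.e., using the within-viral load rates) gives the causal effect.
Within each level — low: 73.9% vs 76.9%; mid: 48.8% vs 65.0%; high: 19.2% vs 40.3% — Drug E is higher every time.

stratified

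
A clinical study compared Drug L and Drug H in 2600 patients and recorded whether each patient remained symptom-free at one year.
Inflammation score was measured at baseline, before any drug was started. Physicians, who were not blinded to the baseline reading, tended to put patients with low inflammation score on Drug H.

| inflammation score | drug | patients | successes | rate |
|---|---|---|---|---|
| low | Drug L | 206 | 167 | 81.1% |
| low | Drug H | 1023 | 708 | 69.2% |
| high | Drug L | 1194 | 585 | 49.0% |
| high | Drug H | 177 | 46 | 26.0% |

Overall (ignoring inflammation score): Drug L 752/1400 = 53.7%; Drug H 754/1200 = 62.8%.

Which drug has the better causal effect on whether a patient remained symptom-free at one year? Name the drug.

The inflammation score-specific comparison favours Drug L throughout, but the pooled figures favour Drug H. The question is whether to condition on inflammation score.
Nothing the drug does changes inflammation score; the imbalance is an allocation artefact. With inflammation score also predicting the outcome, the pooled figure is confounded, and the within-stratum comparison is the causal one.
Within each level — low: 81.1% vs 69.2%; high: 49.0% vs 26.0% — Drug L is higher every time.

Drug L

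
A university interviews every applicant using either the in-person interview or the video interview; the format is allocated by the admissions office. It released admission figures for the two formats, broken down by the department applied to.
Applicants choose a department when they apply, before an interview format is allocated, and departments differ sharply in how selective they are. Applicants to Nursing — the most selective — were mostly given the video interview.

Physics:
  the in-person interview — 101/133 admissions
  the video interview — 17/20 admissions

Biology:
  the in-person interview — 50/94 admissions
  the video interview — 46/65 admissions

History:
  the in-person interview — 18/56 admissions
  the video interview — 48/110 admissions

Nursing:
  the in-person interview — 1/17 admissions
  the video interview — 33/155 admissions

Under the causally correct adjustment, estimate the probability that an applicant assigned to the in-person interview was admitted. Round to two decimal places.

the video interview is higher inside every department stratum but the in-person interview is higher in aggregate. Whether to stratify depends on how department relates to the interview format.
Here department is a common cause — it drives both which interview format a case falls under and the outcome. The crude comparison mixes populations; the stratum-specific rates are the causally relevant ones.
Standardising the in-person interview to the population department mix: 0.235·101/133 + 0.245·50/94 + 0.255·18/56 + 0.265·1/17 = 0.407.

0.41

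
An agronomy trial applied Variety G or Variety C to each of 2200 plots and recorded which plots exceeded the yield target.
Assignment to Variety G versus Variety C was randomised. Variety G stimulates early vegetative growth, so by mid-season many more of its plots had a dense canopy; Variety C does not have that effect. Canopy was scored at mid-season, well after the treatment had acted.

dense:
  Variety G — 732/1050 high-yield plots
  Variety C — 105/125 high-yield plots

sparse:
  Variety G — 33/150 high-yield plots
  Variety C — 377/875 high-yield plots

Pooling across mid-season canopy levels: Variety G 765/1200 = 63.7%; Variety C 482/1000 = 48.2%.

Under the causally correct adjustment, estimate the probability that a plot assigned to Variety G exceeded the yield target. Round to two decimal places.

Mid-season canopy here is a post-treatment variable shaped by the variety; conditioning on it would introduce bias rather than remove it. The overall comparison is the causal one.
So P(outcome | do(Variety G)) is just the pooled rate for Variety G: 765/1200 = 0.637.

0.64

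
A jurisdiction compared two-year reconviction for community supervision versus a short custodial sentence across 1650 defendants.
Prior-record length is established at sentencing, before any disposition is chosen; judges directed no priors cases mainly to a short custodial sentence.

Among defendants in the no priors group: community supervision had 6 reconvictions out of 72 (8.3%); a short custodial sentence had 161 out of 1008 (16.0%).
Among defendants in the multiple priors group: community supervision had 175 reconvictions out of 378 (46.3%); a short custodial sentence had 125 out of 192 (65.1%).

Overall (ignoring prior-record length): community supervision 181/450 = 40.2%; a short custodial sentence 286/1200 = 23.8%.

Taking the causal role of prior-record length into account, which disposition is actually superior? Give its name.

Nothing the disposition does changes prior-record length; the imbalance is an allocation artefact. With prior-record length also predicting the outcome, the pooled figure is confounded, and the within-stratum comparison is the causal one.
Within each level — no priors: 8.3% vs 16.0%; multiple priors: 46.3% vs 65.1% — community supervision is lower every time.

community supervision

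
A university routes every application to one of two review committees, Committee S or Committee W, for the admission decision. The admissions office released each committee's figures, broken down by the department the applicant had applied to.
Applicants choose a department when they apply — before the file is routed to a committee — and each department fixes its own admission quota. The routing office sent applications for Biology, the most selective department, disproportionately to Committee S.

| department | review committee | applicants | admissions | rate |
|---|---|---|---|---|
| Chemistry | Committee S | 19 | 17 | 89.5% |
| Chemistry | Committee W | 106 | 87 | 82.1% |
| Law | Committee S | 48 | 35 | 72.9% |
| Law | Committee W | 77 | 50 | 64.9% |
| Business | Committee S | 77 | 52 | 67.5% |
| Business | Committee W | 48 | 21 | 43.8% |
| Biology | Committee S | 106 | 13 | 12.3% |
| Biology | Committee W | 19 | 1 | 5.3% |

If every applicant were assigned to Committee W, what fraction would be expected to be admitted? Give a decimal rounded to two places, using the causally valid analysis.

Committee S is higher inside every department stratum but Committee W is higher in aggregate. Whether to stratify depends on how department relates to the review committee.
Department differs across review committees for reasons unrelated to any effect of the review committee itself, and it separately predicts the outcome — a classic confounder. We must compare within department levels.
Standardising Committee W to the population department mix: 0.250·87/106 + 0.250·50/77 + 0.250·21/48 + 0.250·1/19 = 0.490.

0.49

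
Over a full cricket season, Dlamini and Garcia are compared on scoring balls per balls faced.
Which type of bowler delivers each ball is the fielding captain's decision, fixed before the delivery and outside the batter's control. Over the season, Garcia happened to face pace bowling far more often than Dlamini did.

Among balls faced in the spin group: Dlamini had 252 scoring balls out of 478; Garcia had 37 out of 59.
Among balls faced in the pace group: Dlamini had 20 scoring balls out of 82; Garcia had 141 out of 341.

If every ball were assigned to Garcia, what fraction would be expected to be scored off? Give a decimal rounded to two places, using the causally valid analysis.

Within every bowling type level Garcia has the higher rate, yet pooled Dlamini does — Simpson's reversal.
Nothing the player does changes bowling type; the imbalance is an allocation artefact. With bowling type also predicting the outcome, the pooled figure is confounded, and the within-stratum comparison is the causal one.
Standardising Garcia to the population bowling type mix: 0.559·37/59 + 0.441·141/341 = 0.533.

0.53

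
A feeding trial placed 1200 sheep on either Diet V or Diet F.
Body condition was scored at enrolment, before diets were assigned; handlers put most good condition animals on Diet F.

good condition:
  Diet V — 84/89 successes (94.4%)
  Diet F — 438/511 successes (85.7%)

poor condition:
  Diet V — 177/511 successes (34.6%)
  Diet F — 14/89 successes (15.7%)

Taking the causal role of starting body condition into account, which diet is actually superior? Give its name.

The imbalance in starting body condition arose from how sheep were allocated, not from anything the diet did; and starting body condition independently affects the outcome. The pooled gap is confounded — condition on starting body condition.
Within each level — good condition: 94.4% vs 85.7%; poor condition: 34.6% vs 15.7% — Diet V is higher every time.

Diet V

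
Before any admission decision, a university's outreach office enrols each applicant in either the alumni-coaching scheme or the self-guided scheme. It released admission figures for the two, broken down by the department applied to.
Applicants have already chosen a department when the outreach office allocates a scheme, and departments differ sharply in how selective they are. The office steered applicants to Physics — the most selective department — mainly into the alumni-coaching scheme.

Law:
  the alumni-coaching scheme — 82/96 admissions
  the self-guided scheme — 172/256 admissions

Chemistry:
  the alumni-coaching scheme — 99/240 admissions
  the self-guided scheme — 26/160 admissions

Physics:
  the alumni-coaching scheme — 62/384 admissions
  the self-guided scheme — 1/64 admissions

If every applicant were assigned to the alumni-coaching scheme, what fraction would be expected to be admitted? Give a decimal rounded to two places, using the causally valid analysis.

0.45

the alumni-coaching scheme is higher inside every department stratum but the self-guided scheme is higher in aggregate. Whether to stratify depends on how department relates to the outreach scheme.
Department satisfies the back-door criterion: it is not a descendant of the outreach scheme, and it blocks the spurious path from outreach scheme to outcome. Adjusting for it (i.e., using the within-department rates) gives the causal effect.
Standardising the alumni-coaching scheme to the population department mix: 0.293·82/96 + 0.333·99/240 + 0.373·62/384 = 0.448.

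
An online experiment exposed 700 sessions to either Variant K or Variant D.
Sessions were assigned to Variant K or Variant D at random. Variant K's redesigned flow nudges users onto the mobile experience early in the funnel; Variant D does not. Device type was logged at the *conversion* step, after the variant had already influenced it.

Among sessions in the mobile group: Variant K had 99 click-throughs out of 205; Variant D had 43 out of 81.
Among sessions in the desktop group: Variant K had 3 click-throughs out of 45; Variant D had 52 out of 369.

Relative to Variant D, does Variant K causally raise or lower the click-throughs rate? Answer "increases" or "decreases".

increases

The device type-specific comparison favours Variant D throughout, but the pooled figures favour Variant K. The question is whether to condition on device type.
Device type here is a post-treatment variable shaped by the variant; conditioning on it would introduce bias rather than remove it. The overall comparison is the causal one.
Pooled: Variant K 40.8% vs Variant D 21.1%; Variant K is higher overall.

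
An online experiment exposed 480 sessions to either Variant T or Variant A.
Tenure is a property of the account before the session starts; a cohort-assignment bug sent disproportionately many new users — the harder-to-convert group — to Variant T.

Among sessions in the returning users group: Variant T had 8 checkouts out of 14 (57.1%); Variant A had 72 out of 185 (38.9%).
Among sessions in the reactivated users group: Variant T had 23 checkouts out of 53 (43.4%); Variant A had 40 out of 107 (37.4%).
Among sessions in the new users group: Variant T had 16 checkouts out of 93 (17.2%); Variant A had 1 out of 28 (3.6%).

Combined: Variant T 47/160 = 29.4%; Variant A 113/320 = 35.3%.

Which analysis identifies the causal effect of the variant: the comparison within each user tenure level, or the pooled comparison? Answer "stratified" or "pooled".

The user tenure-specific comparison favours Variant T throughout, but the pooled figures favour Variant A. The question is whether to condition on user tenure.
Here user tenure is a common cause — it drives both which variant a case falls under and the outcome. The crude comparison mixes populations; the stratum-specific rates are the causally relevant ones.
Within each level — returning users: 57.1% vs 38.9%; reactivated users: 43.4% vs 37.4%; new users: 17.2% vs 3.6% — Variant T is higher every time.

stratified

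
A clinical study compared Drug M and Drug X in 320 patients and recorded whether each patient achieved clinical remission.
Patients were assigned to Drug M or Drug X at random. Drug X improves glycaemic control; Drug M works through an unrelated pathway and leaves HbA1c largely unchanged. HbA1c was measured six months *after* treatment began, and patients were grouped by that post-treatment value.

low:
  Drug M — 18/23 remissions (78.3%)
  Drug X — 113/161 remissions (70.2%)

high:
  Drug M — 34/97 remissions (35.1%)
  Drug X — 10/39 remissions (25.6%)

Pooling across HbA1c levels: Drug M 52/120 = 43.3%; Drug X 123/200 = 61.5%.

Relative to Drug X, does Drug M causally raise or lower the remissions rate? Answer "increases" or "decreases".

decreases

The HbA1c-specific comparison favours Drug M throughout, but the pooled figures favour Drug X. The question is whether to condition on HbA1c.
HbA1c is recorded after the drug and is itself shifted by it — it sits on the causal path from drug to outcome. Conditioning on a mediator would strip out part of the effect we want; the pooled comparison gives the total causal effect.
Pooled: Drug M 43.3% vs Drug X 61.5%; Drug X is higher overall.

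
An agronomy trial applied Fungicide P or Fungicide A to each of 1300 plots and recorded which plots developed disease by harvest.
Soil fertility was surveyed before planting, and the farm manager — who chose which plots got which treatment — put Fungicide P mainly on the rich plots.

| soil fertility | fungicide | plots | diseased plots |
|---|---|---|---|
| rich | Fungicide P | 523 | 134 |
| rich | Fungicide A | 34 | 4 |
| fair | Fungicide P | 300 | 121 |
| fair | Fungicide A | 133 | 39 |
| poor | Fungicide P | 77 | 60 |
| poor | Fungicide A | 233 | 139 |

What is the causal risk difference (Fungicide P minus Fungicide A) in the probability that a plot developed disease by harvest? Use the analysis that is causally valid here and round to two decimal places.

+0.14

Nothing the fungicide does changes soil fertility; the imbalance is an allocation artefact. With soil fertility also predicting the outcome, the pooled figure is confounded, and the within-stratum comparison is the causal one.
Adjusting over the population distribution of soil fertility: 0.428·(0.256−0.118) + 0.333·(0.403−0.293) + 0.238·(0.779−0.597) = +0.140.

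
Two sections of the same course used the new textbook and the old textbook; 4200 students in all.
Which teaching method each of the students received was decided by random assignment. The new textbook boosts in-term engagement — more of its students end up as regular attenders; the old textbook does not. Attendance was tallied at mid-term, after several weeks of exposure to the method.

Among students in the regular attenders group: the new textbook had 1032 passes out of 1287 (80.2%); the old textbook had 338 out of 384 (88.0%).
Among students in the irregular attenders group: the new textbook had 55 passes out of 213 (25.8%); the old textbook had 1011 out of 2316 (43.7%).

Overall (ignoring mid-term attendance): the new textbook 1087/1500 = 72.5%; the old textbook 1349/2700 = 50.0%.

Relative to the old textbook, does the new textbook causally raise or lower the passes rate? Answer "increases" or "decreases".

increases

Within every mid-term attendance level the old textbook has the higher rate, yet pooled the new textbook does — Simpson's reversal.
Mid-term attendance lies on the pathway teaching method → mid-term attendance → outcome, so adjusting for it blocks the indirect effect. For the total causal effect of teaching method, use the unadjusted pooled rates.
Pooled: the new textbook 72.5% vs the old textbook 50.0%; the new textbook is higher overall.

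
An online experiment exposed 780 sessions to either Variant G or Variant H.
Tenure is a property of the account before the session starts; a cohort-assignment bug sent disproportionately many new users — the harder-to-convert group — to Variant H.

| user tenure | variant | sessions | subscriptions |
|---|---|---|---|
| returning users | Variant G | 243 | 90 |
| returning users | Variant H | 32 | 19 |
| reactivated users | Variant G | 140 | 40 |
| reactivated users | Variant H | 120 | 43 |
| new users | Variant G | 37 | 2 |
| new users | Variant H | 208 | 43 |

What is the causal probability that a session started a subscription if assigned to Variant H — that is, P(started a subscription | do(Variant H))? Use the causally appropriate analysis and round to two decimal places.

The stratified and pooled comparisons disagree (Variant H wins within each user tenure; Variant G wins overall), so the answer turns on the causal role of user tenure.
The imbalance in user tenure arose from how sessions were allocated, not from anything the variant did; and user tenure independently affects the outcome. The pooled gap is confounded — condition on user tenure.
Standardising Variant H to the population user tenure mix: 0.353·19/32 + 0.333·43/120 + 0.314·43/208 = 0.394.

0.39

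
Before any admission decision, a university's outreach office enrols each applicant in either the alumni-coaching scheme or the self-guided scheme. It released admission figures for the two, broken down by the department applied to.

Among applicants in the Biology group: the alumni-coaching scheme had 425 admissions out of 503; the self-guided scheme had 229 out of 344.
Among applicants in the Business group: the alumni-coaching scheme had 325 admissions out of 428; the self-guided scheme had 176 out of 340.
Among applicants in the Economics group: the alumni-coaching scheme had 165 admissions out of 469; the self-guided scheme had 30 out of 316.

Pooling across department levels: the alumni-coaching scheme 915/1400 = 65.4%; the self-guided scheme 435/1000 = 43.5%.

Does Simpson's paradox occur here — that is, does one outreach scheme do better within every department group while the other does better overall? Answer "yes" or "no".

no

Within each department level (Biology 84.5% vs 66.6%; Business 75.9% vs 51.8%; Economics 35.2% vs 9.5%), the alumni-coaching scheme has the higher rate every time. Pooled: 65.4% vs 43.5% — the alumni-coaching scheme has the higher rate overall. They agree.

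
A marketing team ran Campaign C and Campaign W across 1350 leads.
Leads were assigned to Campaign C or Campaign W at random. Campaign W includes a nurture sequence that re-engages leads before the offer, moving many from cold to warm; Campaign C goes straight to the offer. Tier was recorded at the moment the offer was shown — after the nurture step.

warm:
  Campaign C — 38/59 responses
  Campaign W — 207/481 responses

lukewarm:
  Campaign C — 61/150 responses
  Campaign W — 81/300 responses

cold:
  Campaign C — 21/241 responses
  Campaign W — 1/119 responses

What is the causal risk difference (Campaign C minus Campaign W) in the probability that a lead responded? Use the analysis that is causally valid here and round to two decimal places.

-0.05

Engagement tier lies on the pathway campaign → engagement tier → outcome, so adjusting for it blocks the indirect effect. For the total causal effect of campaign, use the unadjusted pooled rates.
The causal difference is the pooled difference: 0.267 − 0.321 = -0.054.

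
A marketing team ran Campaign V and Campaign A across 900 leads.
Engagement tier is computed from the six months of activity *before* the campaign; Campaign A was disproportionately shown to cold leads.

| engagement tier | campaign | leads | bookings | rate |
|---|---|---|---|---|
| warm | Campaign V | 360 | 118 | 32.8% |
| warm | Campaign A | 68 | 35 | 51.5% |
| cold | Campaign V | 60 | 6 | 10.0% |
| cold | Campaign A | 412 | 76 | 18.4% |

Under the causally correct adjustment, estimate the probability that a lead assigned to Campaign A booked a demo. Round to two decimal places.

0.34

Engagement tier satisfies the back-door criterion: it is not a descendant of the campaign, and it blocks the spurious path from campaign to outcome. Adjusting for it (i.e., using the within-engagement tier rates) gives the causal effect.
Standardising Campaign A to the population engagement tier mix: 0.476·35/68 + 0.524·76/412 = 0.342.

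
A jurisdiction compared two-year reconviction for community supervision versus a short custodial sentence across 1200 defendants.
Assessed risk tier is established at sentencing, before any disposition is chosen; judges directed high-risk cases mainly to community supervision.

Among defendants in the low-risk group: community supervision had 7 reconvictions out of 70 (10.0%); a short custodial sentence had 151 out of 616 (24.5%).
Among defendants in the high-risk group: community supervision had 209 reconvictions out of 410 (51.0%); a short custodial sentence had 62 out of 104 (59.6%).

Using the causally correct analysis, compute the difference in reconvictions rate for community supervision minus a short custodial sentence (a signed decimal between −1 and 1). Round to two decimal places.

Within every assessed risk tier level community supervision has the lower rate, yet pooled a short custodial sentence does — Simpson's reversal.
Assessed risk tier is set before the disposition has any effect — it is not caused by the disposition — and it independently drives the outcome. That makes it a confounder, so the causal comparison is within assessed risk tier levels.
Adjusting over the population distribution of assessed risk tier: 0.572·(0.100−0.245) + 0.428·(0.510−0.596) = -0.120.

-0.12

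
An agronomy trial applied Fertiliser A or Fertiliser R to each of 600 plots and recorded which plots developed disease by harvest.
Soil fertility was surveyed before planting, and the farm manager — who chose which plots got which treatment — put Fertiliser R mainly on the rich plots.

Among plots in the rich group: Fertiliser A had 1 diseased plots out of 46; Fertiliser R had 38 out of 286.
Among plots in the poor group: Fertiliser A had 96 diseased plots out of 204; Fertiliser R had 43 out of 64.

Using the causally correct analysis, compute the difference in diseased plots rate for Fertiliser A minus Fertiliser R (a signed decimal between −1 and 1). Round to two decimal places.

-0.15

Here soil fertility is a common cause — it drives both which fertiliser a case falls under and the outcome. The crude comparison mixes populations; the stratum-specific rates are the causally relevant ones.
Adjusting over the population distribution of soil fertility: 0.553·(0.022−0.133) + 0.447·(0.471−0.672) = -0.151.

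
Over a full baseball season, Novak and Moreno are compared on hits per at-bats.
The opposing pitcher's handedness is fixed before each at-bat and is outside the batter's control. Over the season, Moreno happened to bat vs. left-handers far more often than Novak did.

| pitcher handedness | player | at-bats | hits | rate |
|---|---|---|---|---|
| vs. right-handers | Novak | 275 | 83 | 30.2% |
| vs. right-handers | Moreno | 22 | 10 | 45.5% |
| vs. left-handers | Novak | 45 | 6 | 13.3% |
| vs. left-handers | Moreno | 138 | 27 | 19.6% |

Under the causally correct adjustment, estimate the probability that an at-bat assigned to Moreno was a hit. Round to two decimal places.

0.36

Since pitcher handedness is a pre-existing factor (not a product of the player) and it affects the outcome on its own, it is a confounder. The stratified rates, not the pooled rate, identify the causal effect.
Standardising Moreno to the population pitcher handedness mix: 0.619·10/22 + 0.381·27/138 = 0.356.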